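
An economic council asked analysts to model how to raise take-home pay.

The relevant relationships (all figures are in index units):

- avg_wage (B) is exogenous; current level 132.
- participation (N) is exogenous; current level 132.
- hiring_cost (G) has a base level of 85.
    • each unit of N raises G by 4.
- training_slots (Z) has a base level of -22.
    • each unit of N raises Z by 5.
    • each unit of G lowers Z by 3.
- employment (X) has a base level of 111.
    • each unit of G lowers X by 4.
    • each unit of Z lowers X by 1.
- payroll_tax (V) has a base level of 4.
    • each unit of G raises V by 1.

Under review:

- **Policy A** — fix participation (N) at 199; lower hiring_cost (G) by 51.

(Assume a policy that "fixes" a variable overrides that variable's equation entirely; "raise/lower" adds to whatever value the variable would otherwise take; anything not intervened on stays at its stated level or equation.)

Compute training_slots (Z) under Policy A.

Policy A (N := 199, G − 51):
  N = 199
  G = 85 + 4·199 (−51 from intervention) = 830
  Z = -22 + 5·199 − 3·830 = -1517

-1517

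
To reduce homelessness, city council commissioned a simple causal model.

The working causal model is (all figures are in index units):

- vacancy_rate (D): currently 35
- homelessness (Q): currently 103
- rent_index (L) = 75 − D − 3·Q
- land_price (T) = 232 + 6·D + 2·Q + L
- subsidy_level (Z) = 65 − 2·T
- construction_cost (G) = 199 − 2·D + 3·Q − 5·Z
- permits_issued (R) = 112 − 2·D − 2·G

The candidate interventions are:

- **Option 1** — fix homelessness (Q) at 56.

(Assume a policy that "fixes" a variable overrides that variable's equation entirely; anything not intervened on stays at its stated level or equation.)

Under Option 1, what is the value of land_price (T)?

426

Option 1 (Q := 56):
  D = 35
  Q = 56
  L = 75 − 35 − 3·56 = -128
  T = 232 + 6·35 + 2·56 + (-128) = 426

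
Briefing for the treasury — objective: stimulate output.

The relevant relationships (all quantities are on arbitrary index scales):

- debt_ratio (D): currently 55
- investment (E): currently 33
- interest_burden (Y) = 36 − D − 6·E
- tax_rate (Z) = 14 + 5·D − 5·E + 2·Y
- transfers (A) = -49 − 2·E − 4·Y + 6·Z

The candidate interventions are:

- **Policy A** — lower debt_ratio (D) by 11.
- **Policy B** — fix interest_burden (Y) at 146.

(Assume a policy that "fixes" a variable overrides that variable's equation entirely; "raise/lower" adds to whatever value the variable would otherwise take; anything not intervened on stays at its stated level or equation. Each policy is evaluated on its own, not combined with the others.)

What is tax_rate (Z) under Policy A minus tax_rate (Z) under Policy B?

-759

Policy A (D − 11):
  D = 55 − 11 = 44
  E = 33
  Y = 36 − 44 − 6·33 = -206
  Z = 14 + 5·44 − 5·33 + 2·(-206) = -343
Policy B (Y := 146):
  D = 55
  E = 33
  Y = 146
  Z = 14 + 5·55 − 5·33 + 2·146 = 416
Z: -343 − 416 = -759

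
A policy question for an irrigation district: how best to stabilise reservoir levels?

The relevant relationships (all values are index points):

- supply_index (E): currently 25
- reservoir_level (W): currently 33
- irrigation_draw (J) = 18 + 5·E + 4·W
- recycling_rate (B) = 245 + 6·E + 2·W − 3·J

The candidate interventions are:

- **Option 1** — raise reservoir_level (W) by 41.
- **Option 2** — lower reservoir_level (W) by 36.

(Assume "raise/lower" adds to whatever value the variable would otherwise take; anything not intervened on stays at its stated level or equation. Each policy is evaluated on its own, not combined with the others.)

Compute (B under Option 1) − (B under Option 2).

Option 1 (W + 41):
  E = 25
  W = 33 + 41 = 74
  J = 18 + 5·25 + 4·74 = 439
  B = 245 + 6·25 + 2·74 − 3·439 = -774
Option 2 (W − 36):
  E = 25
  W = 33 − 36 = -3
  J = 18 + 5·25 + 4·(-3) = 131
  B = 245 + 6·25 + 2·(-3) − 3·131 = -4
B: -774 − (-4) = -770

-770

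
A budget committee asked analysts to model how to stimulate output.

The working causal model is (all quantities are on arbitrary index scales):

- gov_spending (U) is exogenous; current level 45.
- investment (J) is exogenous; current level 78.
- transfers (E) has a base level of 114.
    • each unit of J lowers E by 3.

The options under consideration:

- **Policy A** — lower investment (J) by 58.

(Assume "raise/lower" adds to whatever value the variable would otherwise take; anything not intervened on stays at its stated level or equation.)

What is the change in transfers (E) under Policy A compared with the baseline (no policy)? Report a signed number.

174

Baseline:
  J = 78
  E = 114 − 3·78 = -120
Policy A (J − 58):
  J = 78 − 58 = 20
  E = 114 − 3·20 = 54
Change in E: 54 − (-120) = 174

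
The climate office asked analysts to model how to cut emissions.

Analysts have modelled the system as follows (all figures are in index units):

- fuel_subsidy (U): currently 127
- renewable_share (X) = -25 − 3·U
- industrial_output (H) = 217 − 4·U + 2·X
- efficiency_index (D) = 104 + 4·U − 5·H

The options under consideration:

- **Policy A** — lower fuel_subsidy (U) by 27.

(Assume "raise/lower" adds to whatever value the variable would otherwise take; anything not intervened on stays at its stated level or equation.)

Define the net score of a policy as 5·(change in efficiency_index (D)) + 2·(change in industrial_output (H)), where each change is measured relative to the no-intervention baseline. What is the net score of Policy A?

Baseline:
  U = 127
  X = -25 − 3·127 = -406
  H = 217 − 4·127 + 2·(-406) = -1103
  D = 104 + 4·127 − 5·(-1103) = 6127
Policy A (U − 27):
  U = 127 − 27 = 100
  X = -25 − 3·100 = -325
  H = 217 − 4·100 + 2·(-325) = -833
  D = 104 + 4·100 − 5·(-833) = 4669
ΔD = 4669 − 6127 = -1458; ΔH = -833 − (-1103) = 270
Score = 5·(-1458) + 2·270 = -6750

-6750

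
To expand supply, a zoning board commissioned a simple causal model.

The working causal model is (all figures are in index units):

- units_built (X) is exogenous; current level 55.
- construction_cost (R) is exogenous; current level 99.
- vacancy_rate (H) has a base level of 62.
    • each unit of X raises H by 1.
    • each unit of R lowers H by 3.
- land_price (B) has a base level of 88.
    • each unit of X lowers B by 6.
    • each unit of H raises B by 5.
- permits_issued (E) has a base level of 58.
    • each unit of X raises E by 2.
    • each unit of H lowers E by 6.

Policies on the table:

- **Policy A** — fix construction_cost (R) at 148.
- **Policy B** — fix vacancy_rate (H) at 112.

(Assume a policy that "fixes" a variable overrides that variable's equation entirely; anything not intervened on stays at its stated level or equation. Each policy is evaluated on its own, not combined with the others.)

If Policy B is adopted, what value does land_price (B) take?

Policy B (H := 112):
  X = 55
  R = 99
  H = 112
  B = 88 − 6·55 + 5·112 = 318

318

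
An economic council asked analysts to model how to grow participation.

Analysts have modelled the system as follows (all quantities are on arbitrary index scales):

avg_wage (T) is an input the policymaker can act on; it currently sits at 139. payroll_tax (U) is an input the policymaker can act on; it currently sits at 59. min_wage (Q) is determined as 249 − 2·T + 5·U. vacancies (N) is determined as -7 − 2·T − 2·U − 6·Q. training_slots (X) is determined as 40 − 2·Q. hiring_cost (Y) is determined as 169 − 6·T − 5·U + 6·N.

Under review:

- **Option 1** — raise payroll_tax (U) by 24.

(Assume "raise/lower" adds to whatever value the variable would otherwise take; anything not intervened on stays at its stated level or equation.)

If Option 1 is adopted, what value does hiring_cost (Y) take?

-17682

Option 1 (U + 24):
  T = 139
  U = 59 + 24 = 83
  Q = 249 − 2·139 + 5·83 = 386
  N = -7 − 2·139 − 2·83 − 6·386 = -2767
  Y = 169 − 6·139 − 5·83 + 6·(-2767) = -17682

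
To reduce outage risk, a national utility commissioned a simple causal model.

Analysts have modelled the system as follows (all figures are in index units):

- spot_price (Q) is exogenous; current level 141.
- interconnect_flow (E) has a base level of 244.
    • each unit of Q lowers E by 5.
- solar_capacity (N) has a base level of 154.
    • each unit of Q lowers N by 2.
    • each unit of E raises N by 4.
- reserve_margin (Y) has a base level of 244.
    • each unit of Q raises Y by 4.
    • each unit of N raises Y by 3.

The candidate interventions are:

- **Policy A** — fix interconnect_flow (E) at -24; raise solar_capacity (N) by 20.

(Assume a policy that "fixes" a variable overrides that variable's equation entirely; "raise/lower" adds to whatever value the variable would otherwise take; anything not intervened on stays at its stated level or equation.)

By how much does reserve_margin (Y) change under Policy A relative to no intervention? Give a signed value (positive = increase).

Baseline:
  Q = 141
  E = 244 − 5·141 = -461
  N = 154 − 2·141 + 4·(-461) = -1972
  Y = 244 + 4·141 + 3·(-1972) = -5108
Policy A (E := -24, N + 20):
  Q = 141
  E = -24
  N = 154 − 2·141 + 4·(-24) (+20 from intervention) = -204
  Y = 244 + 4·141 + 3·(-204) = 196
Change in Y: 196 − (-5108) = 5304

5304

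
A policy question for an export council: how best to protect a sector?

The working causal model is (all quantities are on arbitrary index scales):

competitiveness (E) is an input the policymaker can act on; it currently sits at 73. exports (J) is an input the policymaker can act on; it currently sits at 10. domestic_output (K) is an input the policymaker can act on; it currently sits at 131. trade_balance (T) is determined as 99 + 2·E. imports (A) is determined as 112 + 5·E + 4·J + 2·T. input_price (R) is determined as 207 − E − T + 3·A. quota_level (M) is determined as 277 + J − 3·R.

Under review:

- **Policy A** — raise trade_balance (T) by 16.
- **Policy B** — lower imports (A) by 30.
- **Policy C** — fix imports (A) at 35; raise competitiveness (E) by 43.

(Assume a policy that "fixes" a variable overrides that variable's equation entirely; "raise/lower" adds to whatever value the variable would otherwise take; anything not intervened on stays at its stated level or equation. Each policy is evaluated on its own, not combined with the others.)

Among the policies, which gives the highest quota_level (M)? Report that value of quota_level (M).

Policy A (T + 16):
  E = 73
  J = 10
  T = 99 + 2·73 (+16 from intervention) = 261
  A = 112 + 5·73 + 4·10 + 2·261 = 1039
  R = 207 − 73 − 261 + 3·1039 = 2990
  M = 277 + 10 − 3·2990 = -8683
Policy B (A − 30):
  E = 73
  J = 10
  T = 99 + 2·73 = 245
  A = 112 + 5·73 + 4·10 + 2·245 (−30 from intervention) = 977
  R = 207 − 73 − 245 + 3·977 = 2820
  M = 277 + 10 − 3·2820 = -8173
Policy C (A := 35, E + 43):
  E = 73 + 43 = 116
  J = 10
  T = 99 + 2·116 = 331
  A = 35
  R = 207 − 116 − 331 + 3·35 = -135
  M = 277 + 10 − 3·(-135) = 692
Comparing — Policy A: M=-8683, Policy B: M=-8173, Policy C: M=692. Highest is 692 (Policy C).

692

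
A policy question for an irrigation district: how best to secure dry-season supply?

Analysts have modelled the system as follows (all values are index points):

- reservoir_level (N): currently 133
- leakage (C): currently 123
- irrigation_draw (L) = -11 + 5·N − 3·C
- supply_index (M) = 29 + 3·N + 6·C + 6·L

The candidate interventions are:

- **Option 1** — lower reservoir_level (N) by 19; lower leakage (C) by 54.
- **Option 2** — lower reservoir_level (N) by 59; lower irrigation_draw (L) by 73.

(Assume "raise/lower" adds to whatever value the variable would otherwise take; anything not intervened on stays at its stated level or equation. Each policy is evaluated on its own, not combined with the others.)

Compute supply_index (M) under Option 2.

491

Option 2 (N − 59, L − 73):
  N = 133 − 59 = 74
  C = 123
  L = -11 + 5·74 − 3·123 (−73 from intervention) = -83
  M = 29 + 3·74 + 6·123 + 6·(-83) = 491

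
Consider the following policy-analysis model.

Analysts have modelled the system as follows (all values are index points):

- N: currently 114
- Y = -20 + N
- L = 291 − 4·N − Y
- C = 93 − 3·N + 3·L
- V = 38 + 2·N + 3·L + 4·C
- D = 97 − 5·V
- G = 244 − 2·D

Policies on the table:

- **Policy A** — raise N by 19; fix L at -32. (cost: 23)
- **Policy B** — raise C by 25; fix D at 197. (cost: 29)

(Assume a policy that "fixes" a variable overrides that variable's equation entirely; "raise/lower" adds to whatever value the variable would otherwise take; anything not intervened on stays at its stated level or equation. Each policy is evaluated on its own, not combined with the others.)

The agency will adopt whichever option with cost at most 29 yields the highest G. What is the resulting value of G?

Policy A (N + 19, L := -32):
  N = 114 + 19 = 133
  Y = -20 + 133 = 113
  L = -32
  C = 93 − 3·133 + 3·(-32) = -402
  V = 38 + 2·133 + 3·(-32) + 4·(-402) = -1400
  D = 97 − 5·(-1400) = 7097
  G = 244 − 2·7097 = -13950
Policy B (C + 25, D := 197):
  N = 114
  Y = -20 + 114 = 94
  L = 291 − 4·114 − 94 = -259
  C = 93 − 3·114 + 3·(-259) (+25 from intervention) = -1001
  V = 38 + 2·114 + 3·(-259) + 4·(-1001) = -4515
  D = 197
  G = 244 − 2·197 = -150
Comparing — Policy A: G=-13950, Policy B: G=-150. Highest is -150 (Policy B).

-150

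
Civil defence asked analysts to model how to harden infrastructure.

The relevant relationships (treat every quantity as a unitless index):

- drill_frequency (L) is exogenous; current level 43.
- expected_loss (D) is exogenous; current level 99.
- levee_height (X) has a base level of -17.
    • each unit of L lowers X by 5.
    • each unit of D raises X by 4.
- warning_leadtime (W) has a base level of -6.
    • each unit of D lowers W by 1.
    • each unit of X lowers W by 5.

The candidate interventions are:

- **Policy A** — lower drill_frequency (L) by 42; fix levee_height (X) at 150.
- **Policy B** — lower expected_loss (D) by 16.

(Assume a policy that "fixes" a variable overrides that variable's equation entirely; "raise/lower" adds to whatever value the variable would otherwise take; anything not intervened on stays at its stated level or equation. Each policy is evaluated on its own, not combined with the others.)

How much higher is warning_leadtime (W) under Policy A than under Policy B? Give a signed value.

Policy A (L − 42, X := 150):
  L = 43 − 42 = 1
  D = 99
  X = 150
  W = -6 − 99 − 5·150 = -855
Policy B (D − 16):
  L = 43
  D = 99 − 16 = 83
  X = -17 − 5·43 + 4·83 = 100
  W = -6 − 83 − 5·100 = -589
W: -855 − (-589) = -266

-266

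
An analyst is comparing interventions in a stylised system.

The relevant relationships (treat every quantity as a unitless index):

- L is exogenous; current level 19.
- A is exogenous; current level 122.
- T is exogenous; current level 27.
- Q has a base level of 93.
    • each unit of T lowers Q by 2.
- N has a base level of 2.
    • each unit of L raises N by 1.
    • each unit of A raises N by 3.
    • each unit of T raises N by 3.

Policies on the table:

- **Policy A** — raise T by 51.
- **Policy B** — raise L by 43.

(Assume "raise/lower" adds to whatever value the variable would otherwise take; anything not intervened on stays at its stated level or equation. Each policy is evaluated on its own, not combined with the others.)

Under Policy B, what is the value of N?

Policy B (L + 43):
  L = 19 + 43 = 62
  A = 122
  T = 27
  N = 2 + 62 + 3·122 + 3·27 = 511

511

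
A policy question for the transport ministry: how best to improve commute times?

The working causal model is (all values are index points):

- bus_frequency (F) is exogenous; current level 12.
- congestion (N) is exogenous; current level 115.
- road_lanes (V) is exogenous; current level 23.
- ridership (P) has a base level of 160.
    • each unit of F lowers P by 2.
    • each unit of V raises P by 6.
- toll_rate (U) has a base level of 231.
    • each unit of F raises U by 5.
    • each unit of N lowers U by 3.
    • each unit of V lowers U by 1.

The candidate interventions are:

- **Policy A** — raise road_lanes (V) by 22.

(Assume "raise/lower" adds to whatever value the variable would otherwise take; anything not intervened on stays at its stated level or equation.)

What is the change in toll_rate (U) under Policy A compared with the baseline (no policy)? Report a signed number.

-22

Baseline:
  F = 12
  N = 115
  V = 23
  U = 231 + 5·12 − 3·115 − 23 = -77
Policy A (V + 22):
  F = 12
  N = 115
  V = 23 + 22 = 45
  U = 231 + 5·12 − 3·115 − 45 = -99
Change in U: -99 − (-77) = -22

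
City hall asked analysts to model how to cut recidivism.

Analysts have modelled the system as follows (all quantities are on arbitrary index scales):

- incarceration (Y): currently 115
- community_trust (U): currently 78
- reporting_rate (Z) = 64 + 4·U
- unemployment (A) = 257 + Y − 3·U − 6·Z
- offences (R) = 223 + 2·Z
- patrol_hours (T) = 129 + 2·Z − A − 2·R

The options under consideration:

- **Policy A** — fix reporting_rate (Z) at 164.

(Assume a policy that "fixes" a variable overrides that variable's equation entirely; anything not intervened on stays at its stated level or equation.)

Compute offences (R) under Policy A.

551

Policy A (Z := 164):
  U = 78
  Z = 164
  R = 223 + 2·164 = 551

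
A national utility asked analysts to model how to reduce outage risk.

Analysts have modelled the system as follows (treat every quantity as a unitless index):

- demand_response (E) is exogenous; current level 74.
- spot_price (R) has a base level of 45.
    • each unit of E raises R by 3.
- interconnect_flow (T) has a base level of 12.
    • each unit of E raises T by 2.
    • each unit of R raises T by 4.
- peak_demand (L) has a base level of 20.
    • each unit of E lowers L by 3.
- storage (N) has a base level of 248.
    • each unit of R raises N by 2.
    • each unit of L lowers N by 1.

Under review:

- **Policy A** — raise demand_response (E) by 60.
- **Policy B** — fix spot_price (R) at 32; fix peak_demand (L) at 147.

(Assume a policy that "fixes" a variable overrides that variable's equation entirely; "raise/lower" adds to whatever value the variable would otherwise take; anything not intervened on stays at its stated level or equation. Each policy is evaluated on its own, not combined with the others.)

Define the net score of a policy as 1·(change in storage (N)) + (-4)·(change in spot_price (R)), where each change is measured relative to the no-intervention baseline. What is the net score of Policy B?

Baseline:
  E = 74
  R = 45 + 3·74 = 267
  L = 20 − 3·74 = -202
  N = 248 + 2·267 − (-202) = 984
Policy B (R := 32, L := 147):
  E = 74
  R = 32
  L = 147
  N = 248 + 2·32 − 147 = 165
ΔN = 165 − 984 = -819; ΔR = 32 − 267 = -235
Score = 1·(-819) + (-4)·(-235) = 121

121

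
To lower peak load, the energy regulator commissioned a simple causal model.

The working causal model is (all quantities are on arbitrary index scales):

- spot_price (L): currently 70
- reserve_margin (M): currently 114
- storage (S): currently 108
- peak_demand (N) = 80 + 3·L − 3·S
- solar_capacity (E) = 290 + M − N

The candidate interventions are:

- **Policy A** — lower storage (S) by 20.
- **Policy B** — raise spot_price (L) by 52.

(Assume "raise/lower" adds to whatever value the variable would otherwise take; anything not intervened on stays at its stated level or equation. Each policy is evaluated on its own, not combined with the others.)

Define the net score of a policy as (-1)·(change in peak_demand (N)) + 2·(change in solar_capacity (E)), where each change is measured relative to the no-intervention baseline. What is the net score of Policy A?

-180

Baseline:
  L = 70
  M = 114
  S = 108
  N = 80 + 3·70 − 3·108 = -34
  E = 290 + 114 − (-34) = 438
Policy A (S − 20):
  L = 70
  M = 114
  S = 108 − 20 = 88
  N = 80 + 3·70 − 3·88 = 26
  E = 290 + 114 − 26 = 378
ΔN = 26 − (-34) = 60; ΔE = 378 − 438 = -60
Score = (-1)·60 + 2·(-60) = -180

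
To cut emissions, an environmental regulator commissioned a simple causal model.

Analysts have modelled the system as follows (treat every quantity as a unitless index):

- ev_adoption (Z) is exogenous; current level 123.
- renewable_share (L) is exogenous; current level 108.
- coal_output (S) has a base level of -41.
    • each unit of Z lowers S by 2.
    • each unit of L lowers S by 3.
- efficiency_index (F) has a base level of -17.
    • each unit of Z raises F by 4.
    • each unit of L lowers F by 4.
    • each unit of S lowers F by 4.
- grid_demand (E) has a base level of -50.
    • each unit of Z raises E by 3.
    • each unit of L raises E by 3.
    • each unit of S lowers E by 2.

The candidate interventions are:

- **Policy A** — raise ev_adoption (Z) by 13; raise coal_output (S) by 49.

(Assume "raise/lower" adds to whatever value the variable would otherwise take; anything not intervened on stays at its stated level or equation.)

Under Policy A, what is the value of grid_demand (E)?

Policy A (Z + 13, S + 49):
  Z = 123 + 13 = 136
  L = 108
  S = -41 − 2·136 − 3·108 (+49 from intervention) = -588
  E = -50 + 3·136 + 3·108 − 2·(-588) = 1858

1858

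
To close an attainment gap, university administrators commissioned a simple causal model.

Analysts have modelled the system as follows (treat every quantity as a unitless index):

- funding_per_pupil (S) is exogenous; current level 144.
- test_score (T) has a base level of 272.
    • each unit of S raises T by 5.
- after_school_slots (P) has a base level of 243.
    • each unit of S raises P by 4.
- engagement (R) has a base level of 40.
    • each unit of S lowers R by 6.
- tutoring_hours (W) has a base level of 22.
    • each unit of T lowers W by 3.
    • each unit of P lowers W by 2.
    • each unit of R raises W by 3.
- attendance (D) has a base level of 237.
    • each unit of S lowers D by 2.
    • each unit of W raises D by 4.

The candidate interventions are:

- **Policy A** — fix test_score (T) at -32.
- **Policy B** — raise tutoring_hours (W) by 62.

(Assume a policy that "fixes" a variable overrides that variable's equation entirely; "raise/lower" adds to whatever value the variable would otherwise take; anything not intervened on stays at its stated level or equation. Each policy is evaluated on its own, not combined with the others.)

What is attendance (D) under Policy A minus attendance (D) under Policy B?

12040

Policy A (T := -32):
  S = 144
  T = -32
  P = 243 + 4·144 = 819
  R = 40 − 6·144 = -824
  W = 22 − 3·(-32) − 2·819 + 3·(-824) = -3992
  D = 237 − 2·144 + 4·(-3992) = -16019
Policy B (W + 62):
  S = 144
  T = 272 + 5·144 = 992
  P = 243 + 4·144 = 819
  R = 40 − 6·144 = -824
  W = 22 − 3·992 − 2·819 + 3·(-824) (+62 from intervention) = -7002
  D = 237 − 2·144 + 4·(-7002) = -28059
D: -16019 − (-28059) = 12040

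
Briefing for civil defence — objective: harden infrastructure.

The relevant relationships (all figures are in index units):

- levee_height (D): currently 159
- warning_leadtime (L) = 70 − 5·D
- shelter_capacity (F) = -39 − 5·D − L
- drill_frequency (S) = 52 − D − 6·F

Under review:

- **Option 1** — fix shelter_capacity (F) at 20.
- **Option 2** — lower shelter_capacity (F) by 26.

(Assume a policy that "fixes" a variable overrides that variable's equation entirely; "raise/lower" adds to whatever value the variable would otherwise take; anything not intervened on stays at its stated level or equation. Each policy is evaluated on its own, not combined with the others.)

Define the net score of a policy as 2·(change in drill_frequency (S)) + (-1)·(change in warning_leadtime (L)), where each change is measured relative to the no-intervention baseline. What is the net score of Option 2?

Baseline:
  D = 159
  L = 70 − 5·159 = -725
  F = -39 − 5·159 − (-725) = -109
  S = 52 − 159 − 6·(-109) = 547
Option 2 (F − 26):
  D = 159
  L = 70 − 5·159 = -725
  F = -39 − 5·159 − (-725) (−26 from intervention) = -135
  S = 52 − 159 − 6·(-135) = 703
ΔS = 703 − 547 = 156; ΔL = -725 − (-725) = 0
Score = 2·156 + (-1)·0 = 312

312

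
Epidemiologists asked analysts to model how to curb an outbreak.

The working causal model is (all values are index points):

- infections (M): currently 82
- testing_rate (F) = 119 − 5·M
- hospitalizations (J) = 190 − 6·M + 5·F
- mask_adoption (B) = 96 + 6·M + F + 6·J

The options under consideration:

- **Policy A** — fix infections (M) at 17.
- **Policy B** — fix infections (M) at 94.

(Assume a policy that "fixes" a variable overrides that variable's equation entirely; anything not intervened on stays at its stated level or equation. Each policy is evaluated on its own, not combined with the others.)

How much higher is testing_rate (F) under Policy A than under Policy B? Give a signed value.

Policy A (M := 17):
  M = 17
  F = 119 − 5·17 = 34
Policy B (M := 94):
  M = 94
  F = 119 − 5·94 = -351
F: 34 − (-351) = 385

385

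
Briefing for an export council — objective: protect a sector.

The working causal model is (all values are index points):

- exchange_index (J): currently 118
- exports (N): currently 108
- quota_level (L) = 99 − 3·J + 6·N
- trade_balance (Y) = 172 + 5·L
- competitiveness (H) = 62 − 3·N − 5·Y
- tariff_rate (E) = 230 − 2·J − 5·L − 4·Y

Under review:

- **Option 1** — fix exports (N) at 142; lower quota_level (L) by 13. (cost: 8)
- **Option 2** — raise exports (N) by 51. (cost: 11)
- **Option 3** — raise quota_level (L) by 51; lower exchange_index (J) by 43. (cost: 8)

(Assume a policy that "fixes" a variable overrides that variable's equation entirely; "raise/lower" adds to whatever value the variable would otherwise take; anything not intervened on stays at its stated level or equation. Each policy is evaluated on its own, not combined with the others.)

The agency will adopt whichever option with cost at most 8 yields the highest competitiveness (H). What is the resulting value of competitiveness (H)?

Option 1 (N := 142, L − 13):
  J = 118
  N = 142
  L = 99 − 3·118 + 6·142 (−13 from intervention) = 584
  Y = 172 + 5·584 = 3092
  H = 62 − 3·142 − 5·3092 = -15824
Option 3 (L + 51, J − 43):
  J = 118 − 43 = 75
  N = 108
  L = 99 − 3·75 + 6·108 (+51 from intervention) = 573
  Y = 172 + 5·573 = 3037
  H = 62 − 3·108 − 5·3037 = -15447
Comparing — Option 1: H=-15824, Option 3: H=-15447. Highest is -15447 (Option 3).

-15447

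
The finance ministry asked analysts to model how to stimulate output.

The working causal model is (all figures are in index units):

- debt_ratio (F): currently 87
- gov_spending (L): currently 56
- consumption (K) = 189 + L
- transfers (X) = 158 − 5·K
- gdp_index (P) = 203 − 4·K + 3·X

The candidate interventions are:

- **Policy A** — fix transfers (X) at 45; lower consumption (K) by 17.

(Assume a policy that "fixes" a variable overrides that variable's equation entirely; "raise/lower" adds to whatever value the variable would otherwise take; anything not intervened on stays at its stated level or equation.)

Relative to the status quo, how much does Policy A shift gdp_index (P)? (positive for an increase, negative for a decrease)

Baseline:
  L = 56
  K = 189 + 56 = 245
  X = 158 − 5·245 = -1067
  P = 203 − 4·245 + 3·(-1067) = -3978
Policy A (X := 45, K − 17):
  L = 56
  K = 189 + 56 (−17 from intervention) = 228
  X = 45
  P = 203 − 4·228 + 3·45 = -574
Change in P: -574 − (-3978) = 3404

3404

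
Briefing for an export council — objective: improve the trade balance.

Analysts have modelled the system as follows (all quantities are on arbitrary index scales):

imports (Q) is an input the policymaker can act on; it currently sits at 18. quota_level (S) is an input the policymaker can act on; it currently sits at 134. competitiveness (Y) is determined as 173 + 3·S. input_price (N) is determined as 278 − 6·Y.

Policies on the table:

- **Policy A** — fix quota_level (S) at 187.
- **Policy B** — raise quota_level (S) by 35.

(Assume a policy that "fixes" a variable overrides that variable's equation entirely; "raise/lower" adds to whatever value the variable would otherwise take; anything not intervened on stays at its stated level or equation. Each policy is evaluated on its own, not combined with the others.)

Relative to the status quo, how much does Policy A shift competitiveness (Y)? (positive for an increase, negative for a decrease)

Baseline:
  S = 134
  Y = 173 + 3·134 = 575
Policy A (S := 187):
  S = 187
  Y = 173 + 3·187 = 734
Change in Y: 734 − 575 = 159

159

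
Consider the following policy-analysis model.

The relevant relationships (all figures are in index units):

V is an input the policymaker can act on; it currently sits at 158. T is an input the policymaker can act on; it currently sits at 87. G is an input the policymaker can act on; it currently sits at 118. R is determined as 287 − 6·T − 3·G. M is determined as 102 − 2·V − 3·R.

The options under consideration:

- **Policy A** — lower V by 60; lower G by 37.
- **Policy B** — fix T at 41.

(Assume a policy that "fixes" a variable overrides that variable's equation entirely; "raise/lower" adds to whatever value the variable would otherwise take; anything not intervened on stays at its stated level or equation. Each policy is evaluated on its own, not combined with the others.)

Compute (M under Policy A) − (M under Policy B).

615

Policy A (V − 60, G − 37):
  V = 158 − 60 = 98
  T = 87
  G = 118 − 37 = 81
  R = 287 − 6·87 − 3·81 = -478
  M = 102 − 2·98 − 3·(-478) = 1340
Policy B (T := 41):
  V = 158
  T = 41
  G = 118
  R = 287 − 6·41 − 3·118 = -313
  M = 102 − 2·158 − 3·(-313) = 725
M: 1340 − 725 = 615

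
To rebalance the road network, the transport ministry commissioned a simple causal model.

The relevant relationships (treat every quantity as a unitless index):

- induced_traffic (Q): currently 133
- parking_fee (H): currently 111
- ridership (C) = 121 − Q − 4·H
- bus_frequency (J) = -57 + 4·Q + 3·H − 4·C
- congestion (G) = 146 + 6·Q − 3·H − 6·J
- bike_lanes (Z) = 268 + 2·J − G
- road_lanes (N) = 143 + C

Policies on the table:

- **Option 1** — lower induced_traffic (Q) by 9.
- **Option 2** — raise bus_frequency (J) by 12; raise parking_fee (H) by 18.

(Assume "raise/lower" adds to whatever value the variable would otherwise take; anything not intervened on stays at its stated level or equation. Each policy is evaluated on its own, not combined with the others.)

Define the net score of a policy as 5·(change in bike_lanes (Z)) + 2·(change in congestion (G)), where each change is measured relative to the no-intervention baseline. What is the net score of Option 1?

Baseline:
  Q = 133
  H = 111
  C = 121 − 133 − 4·111 = -456
  J = -57 + 4·133 + 3·111 − 4·(-456) = 2632
  G = 146 + 6·133 − 3·111 − 6·2632 = -15181
  Z = 268 + 2·2632 − (-15181) = 20713
Option 1 (Q − 9):
  Q = 133 − 9 = 124
  H = 111
  C = 121 − 124 − 4·111 = -447
  J = -57 + 4·124 + 3·111 − 4·(-447) = 2560
  G = 146 + 6·124 − 3·111 − 6·2560 = -14803
  Z = 268 + 2·2560 − (-14803) = 20191
ΔZ = 20191 − 20713 = -522; ΔG = -14803 − (-15181) = 378
Score = 5·(-522) + 2·378 = -1854

-1854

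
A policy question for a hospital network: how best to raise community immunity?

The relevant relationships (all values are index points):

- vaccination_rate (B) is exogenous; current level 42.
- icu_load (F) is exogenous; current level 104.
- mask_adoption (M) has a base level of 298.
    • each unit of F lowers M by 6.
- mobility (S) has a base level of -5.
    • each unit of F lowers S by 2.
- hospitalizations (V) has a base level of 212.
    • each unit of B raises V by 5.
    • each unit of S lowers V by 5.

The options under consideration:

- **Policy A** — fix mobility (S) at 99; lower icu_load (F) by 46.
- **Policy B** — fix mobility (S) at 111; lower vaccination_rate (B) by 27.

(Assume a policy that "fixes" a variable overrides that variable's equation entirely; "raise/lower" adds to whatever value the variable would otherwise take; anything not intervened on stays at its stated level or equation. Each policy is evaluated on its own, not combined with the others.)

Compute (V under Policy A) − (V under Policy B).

195

Policy A (S := 99, F − 46):
  B = 42
  F = 104 − 46 = 58
  S = 99
  V = 212 + 5·42 − 5·99 = -73
Policy B (S := 111, B − 27):
  B = 42 − 27 = 15
  F = 104
  S = 111
  V = 212 + 5·15 − 5·111 = -268
V: -73 − (-268) = 195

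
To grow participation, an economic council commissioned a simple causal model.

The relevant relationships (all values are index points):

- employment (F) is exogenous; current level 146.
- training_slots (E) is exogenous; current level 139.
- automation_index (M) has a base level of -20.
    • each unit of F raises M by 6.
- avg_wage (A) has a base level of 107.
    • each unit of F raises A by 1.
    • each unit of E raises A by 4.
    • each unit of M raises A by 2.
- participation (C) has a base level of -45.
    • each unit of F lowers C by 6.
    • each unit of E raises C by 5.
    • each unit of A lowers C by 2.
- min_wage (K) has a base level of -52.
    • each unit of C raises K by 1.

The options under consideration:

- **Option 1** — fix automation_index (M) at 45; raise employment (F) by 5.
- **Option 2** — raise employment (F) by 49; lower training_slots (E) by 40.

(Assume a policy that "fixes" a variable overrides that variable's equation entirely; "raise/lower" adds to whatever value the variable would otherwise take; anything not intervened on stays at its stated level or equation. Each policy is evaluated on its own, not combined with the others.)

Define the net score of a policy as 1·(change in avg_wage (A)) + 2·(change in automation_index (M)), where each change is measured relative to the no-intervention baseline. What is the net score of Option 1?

-3239

Baseline:
  F = 146
  E = 139
  M = -20 + 6·146 = 856
  A = 107 + 146 + 4·139 + 2·856 = 2521
Option 1 (M := 45, F + 5):
  F = 146 + 5 = 151
  E = 139
  M = 45
  A = 107 + 151 + 4·139 + 2·45 = 904
ΔA = 904 − 2521 = -1617; ΔM = 45 − 856 = -811
Score = 1·(-1617) + 2·(-811) = -3239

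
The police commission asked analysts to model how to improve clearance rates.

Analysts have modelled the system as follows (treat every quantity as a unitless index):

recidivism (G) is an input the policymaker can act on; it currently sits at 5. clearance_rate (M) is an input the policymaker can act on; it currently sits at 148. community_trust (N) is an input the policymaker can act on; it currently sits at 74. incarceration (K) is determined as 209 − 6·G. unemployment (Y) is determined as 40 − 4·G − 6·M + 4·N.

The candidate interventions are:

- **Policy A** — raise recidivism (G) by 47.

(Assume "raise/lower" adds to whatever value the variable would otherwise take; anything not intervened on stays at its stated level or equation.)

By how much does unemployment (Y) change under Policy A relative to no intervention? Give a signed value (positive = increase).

-188

Baseline:
  G = 5
  M = 148
  N = 74
  Y = 40 − 4·5 − 6·148 + 4·74 = -572
Policy A (G + 47):
  G = 5 + 47 = 52
  M = 148
  N = 74
  Y = 40 − 4·52 − 6·148 + 4·74 = -760
Change in Y: -760 − (-572) = -188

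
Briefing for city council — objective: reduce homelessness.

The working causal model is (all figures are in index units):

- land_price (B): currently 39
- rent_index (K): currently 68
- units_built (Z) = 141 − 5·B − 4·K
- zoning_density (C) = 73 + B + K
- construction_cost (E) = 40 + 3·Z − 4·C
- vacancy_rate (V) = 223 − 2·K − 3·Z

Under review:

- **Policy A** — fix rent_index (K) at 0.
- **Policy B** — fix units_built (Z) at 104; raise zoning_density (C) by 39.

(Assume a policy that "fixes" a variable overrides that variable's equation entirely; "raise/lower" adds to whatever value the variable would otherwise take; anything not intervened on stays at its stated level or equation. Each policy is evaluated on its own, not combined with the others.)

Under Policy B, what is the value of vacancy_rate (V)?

Policy B (Z := 104, C + 39):
  B = 39
  K = 68
  Z = 104
  V = 223 − 2·68 − 3·104 = -225

-225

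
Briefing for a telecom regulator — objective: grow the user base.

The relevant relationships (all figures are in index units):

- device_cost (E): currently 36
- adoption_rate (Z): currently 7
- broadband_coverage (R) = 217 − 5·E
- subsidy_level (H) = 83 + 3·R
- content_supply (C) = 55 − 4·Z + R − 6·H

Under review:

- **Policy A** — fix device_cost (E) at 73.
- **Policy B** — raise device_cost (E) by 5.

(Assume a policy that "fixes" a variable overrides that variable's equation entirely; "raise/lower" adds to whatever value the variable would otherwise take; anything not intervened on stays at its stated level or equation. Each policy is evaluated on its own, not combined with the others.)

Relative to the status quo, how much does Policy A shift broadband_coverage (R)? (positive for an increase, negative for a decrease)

-185

Baseline:
  E = 36
  R = 217 − 5·36 = 37
Policy A (E := 73):
  E = 73
  R = 217 − 5·73 = -148
Change in R: -148 − 37 = -185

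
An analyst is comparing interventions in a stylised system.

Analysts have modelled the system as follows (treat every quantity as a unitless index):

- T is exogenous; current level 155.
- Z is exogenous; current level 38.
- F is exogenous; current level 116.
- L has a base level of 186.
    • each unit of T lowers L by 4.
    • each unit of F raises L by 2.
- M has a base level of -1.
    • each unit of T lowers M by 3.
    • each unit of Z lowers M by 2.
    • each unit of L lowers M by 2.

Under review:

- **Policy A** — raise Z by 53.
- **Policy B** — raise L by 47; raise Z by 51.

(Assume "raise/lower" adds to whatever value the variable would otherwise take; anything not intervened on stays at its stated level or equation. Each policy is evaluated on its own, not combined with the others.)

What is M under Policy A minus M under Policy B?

Policy A (Z + 53):
  T = 155
  Z = 38 + 53 = 91
  F = 116
  L = 186 − 4·155 + 2·116 = -202
  M = -1 − 3·155 − 2·91 − 2·(-202) = -244
Policy B (L + 47, Z + 51):
  T = 155
  Z = 38 + 51 = 89
  F = 116
  L = 186 − 4·155 + 2·116 (+47 from intervention) = -155
  M = -1 − 3·155 − 2·89 − 2·(-155) = -334
M: -244 − (-334) = 90

90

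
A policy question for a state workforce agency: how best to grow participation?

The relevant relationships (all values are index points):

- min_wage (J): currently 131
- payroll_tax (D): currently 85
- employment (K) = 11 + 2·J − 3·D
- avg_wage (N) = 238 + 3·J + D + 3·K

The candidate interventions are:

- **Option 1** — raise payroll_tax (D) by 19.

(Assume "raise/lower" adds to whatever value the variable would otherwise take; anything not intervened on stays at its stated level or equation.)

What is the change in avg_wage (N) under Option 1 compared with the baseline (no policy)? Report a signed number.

-152

Baseline:
  J = 131
  D = 85
  K = 11 + 2·131 − 3·85 = 18
  N = 238 + 3·131 + 85 + 3·18 = 770
Option 1 (D + 19):
  J = 131
  D = 85 + 19 = 104
  K = 11 + 2·131 − 3·104 = -39
  N = 238 + 3·131 + 104 + 3·(-39) = 618
Change in N: 618 − 770 = -152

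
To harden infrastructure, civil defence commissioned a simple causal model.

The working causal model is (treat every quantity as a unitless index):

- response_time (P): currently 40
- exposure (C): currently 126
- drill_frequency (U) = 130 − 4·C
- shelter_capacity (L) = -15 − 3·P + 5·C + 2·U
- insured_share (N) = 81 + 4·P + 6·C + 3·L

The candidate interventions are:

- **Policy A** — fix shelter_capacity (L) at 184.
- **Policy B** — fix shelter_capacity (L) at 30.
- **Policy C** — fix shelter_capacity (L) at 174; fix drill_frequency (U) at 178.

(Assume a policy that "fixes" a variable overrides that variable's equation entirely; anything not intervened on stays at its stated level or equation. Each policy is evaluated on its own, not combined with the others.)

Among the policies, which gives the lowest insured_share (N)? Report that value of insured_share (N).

1087

Policy A (L := 184):
  P = 40
  C = 126
  U = 130 − 4·126 = -374
  L = 184
  N = 81 + 4·40 + 6·126 + 3·184 = 1549
Policy B (L := 30):
  P = 40
  C = 126
  U = 130 − 4·126 = -374
  L = 30
  N = 81 + 4·40 + 6·126 + 3·30 = 1087
Policy C (L := 174, U := 178):
  P = 40
  C = 126
  U = 178
  L = 174
  N = 81 + 4·40 + 6·126 + 3·174 = 1519
Comparing — Policy A: N=1549, Policy B: N=1087, Policy C: N=1519. Lowest is 1087 (Policy B).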